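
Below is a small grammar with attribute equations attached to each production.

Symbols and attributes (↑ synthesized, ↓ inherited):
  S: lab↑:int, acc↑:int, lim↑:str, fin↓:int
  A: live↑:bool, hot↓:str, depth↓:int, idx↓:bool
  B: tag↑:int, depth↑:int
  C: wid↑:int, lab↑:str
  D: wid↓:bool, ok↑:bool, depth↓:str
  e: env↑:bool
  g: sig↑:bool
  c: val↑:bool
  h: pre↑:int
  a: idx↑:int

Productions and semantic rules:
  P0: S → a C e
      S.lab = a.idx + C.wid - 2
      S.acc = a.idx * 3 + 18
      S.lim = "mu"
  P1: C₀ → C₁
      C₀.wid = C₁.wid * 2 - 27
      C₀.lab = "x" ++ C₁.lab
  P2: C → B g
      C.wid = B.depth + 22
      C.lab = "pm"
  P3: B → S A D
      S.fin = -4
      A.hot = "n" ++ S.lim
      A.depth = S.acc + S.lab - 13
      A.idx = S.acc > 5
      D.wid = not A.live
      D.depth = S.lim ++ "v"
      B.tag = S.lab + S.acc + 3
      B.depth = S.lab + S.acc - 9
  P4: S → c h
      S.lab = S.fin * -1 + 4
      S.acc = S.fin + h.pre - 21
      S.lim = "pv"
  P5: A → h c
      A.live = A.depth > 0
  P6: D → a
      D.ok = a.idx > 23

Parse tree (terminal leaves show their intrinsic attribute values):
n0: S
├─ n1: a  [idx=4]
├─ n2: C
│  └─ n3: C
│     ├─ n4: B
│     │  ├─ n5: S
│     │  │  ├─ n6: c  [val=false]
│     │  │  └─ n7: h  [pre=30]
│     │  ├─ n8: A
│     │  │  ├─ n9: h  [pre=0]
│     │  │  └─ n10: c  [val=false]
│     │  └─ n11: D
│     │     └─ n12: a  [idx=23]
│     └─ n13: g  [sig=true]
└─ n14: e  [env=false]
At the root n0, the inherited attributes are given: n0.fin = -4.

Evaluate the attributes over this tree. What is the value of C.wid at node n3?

26

1. n0.fin = -4  [given at root]
2. n1.idx = 4  [terminal]
3. n5.fin = -4  [-4]
4. n6.val = false  [terminal]
5. n7.pre = 30  [terminal]
6. n5.lab = 8  [S.fin * -1 + 4]
7. n5.acc = 5  [S.fin + h.pre - 21]
8. n5.lim = "pv"  ["pv"]
9. n8.hot = "npv"  ["n" ++ S.lim]
10. n8.depth = 0  [S.acc + S.lab - 13]
11. n8.idx = false  [S.acc > 5]
12. n9.pre = 0  [terminal]
13. n10.val = false  [terminal]
14. n8.live = false  [A.depth > 0]
15. n11.wid = true  [not A.live]
16. n11.depth = "pvv"  [S.lim ++ "v"]
17. n12.idx = 23  [terminal]
18. n11.ok = false  [a.idx > 23]
19. n4.tag = 16  [S.lab + S.acc + 3]
20. n4.depth = 4  [S.lab + S.acc - 9]
21. n13.sig = true  [terminal]
22. n3.wid = 26  [B.depth + 22]
23. n3.lab = "pm"  ["pm"]
24. n2.wid = 25  [C₁.wid * 2 - 27]
25. n2.lab = "xpm"  ["x" ++ C₁.lab]
26. n14.env = false  [terminal]
27. n0.lab = 27  [a.idx + C.wid - 2]
28. n0.acc = 30  [a.idx * 3 + 18]
29. n0.lim = "mu"  ["mu"]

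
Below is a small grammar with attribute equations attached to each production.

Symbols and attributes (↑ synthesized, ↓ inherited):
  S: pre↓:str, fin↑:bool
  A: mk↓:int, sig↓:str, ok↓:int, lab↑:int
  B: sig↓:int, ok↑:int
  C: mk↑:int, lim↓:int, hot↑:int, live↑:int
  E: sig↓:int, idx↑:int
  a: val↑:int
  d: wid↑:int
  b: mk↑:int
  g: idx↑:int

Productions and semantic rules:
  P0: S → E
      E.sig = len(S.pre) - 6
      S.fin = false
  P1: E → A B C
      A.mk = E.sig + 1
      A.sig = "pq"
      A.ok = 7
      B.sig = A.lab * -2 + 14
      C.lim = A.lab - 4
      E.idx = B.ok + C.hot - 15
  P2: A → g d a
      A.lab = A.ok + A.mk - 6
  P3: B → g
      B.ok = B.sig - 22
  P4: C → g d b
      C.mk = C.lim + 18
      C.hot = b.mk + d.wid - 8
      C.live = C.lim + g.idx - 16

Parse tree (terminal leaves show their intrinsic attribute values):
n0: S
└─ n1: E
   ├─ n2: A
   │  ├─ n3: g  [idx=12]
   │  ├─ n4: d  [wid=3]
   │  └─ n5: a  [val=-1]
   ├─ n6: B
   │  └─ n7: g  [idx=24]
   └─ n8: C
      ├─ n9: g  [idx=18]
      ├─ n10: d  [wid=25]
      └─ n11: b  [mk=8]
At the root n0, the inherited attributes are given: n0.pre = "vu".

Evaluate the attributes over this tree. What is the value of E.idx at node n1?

1. n0.pre = "vu"  [given at root]
2. n1.sig = -4  [len(S.pre) - 6]
3. n2.mk = -3  [E.sig + 1]
4. n2.sig = "pq"  ["pq"]
5. n2.ok = 7  [7]
6. n3.idx = 12  [terminal]
7. n4.wid = 3  [terminal]
8. n5.val = -1  [terminal]
9. n2.lab = -2  [A.ok + A.mk - 6]
10. n6.sig = 18  [A.lab * -2 + 14]
11. n7.idx = 24  [terminal]
12. n6.ok = -4  [B.sig - 22]
13. n8.lim = -6  [A.lab - 4]
14. n9.idx = 18  [terminal]
15. n10.wid = 25  [terminal]
16. n11.mk = 8  [terminal]
17. n8.mk = 12  [C.lim + 18]
18. n8.hot = 25  [b.mk + d.wid - 8]
19. n8.live = -4  [C.lim + g.idx - 16]
20. n1.idx = 6  [B.ok + C.hot - 15]
21. n0.fin = false  [false]

6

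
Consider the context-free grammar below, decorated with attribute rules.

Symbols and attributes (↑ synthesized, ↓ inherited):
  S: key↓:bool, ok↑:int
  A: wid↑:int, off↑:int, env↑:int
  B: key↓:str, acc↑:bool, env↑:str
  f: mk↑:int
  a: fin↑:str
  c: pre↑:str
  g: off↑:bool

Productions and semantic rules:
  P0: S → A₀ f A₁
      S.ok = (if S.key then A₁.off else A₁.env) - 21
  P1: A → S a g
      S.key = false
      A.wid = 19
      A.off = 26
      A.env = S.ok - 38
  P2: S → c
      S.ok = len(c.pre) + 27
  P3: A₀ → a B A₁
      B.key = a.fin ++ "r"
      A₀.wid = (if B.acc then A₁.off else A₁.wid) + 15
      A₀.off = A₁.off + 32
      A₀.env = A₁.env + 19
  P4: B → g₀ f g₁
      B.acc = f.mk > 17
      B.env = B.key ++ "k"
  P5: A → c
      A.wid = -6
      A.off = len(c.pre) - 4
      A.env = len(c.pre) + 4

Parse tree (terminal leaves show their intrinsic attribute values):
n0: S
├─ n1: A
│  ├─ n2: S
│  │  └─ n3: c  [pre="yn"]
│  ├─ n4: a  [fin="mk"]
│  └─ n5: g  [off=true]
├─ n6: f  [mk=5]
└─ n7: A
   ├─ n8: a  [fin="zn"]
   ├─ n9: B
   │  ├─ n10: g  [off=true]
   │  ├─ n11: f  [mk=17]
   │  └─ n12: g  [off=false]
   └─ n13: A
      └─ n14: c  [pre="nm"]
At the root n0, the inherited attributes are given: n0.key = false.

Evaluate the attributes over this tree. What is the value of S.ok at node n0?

1. n0.key = false  [given at root]
2. n2.key = false  [false]
3. n3.pre = "yn"  [terminal]
4. n2.ok = 29  [len(c.pre) + 27]
5. n4.fin = "mk"  [terminal]
6. n5.off = true  [terminal]
7. n1.wid = 19  [19]
8. n1.off = 26  [26]
9. n1.env = -9  [S.ok - 38]
10. n6.mk = 5  [terminal]
11. n8.fin = "zn"  [terminal]
12. n9.key = "znr"  [a.fin ++ "r"]
13. n10.off = true  [terminal]
14. n11.mk = 17  [terminal]
15. n12.off = false  [terminal]
16. n9.acc = false  [f.mk > 17]
17. n9.env = "znrk"  [B.key ++ "k"]
18. n14.pre = "nm"  [terminal]
19. n13.wid = -6  [-6]
20. n13.off = -2  [len(c.pre) - 4]
21. n13.env = 6  [len(c.pre) + 4]
22. n7.wid = 9  [(if B.acc then A₁.off else A₁.wid) + 15]
23. n7.off = 30  [A₁.off + 32]
24. n7.env = 25  [A₁.env + 19]
25. n0.ok = 4  [(if S.key then A₁.off else A₁.env) - 21]

4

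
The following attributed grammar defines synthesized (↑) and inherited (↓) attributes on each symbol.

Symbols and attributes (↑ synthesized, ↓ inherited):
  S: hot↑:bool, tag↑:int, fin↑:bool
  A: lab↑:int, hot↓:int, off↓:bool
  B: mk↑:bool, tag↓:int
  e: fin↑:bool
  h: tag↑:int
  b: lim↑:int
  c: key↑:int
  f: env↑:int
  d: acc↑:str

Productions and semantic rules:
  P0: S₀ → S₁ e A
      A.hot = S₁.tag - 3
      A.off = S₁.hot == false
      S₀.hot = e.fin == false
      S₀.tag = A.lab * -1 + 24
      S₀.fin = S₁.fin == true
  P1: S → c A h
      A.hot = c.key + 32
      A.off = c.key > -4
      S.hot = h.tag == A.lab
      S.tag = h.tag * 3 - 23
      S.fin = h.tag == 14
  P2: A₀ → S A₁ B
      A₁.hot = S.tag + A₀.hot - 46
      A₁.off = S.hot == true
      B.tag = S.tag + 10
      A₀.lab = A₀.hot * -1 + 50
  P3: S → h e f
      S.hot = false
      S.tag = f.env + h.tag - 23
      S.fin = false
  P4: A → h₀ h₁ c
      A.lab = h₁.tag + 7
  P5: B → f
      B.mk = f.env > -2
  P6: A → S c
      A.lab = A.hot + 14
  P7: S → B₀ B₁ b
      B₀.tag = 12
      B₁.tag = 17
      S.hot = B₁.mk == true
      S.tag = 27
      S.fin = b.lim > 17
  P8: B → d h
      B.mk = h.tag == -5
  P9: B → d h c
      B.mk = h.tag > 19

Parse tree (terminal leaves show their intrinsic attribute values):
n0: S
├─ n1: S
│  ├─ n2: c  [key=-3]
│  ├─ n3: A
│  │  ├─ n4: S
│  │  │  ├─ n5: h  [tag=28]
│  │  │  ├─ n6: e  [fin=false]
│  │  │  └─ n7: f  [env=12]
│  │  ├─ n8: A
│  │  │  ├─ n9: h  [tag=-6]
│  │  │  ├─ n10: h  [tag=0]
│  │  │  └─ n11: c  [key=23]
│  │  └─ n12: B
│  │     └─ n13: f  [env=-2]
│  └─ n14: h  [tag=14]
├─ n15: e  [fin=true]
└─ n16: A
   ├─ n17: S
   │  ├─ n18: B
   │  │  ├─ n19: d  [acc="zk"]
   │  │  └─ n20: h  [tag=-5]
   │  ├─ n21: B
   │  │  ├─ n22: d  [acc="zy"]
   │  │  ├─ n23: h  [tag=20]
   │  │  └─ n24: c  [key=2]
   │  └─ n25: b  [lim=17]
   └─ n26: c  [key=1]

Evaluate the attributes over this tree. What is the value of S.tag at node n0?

-6

1. n2.key = -3  [terminal]
2. n3.hot = 29  [c.key + 32]
3. n3.off = true  [c.key > -4]
4. n5.tag = 28  [terminal]
5. n6.fin = false  [terminal]
6. n7.env = 12  [terminal]
7. n4.hot = false  [false]
8. n4.tag = 17  [f.env + h.tag - 23]
9. n4.fin = false  [false]
10. n8.hot = 0  [S.tag + A₀.hot - 46]
11. n8.off = false  [S.hot == true]
12. n9.tag = -6  [terminal]
13. n10.tag = 0  [terminal]
14. n11.key = 23  [terminal]
15. n8.lab = 7  [h₁.tag + 7]
16. n12.tag = 27  [S.tag + 10]
17. n13.env = -2  [terminal]
18. n12.mk = false  [f.env > -2]
19. n3.lab = 21  [A₀.hot * -1 + 50]
20. n14.tag = 14  [terminal]
21. n1.hot = false  [h.tag == A.lab]
22. n1.tag = 19  [h.tag * 3 - 23]
23. n1.fin = true  [h.tag == 14]
24. n15.fin = true  [terminal]
25. n16.hot = 16  [S₁.tag - 3]
26. n16.off = true  [S₁.hot == false]
27. n18.tag = 12  [12]
28. n19.acc = "zk"  [terminal]
29. n20.tag = -5  [terminal]
30. n18.mk = true  [h.tag == -5]
31. n21.tag = 17  [17]
32. n22.acc = "zy"  [terminal]
33. n23.tag = 20  [terminal]
34. n24.key = 2  [terminal]
35. n21.mk = true  [h.tag > 19]
36. n25.lim = 17  [terminal]
37. n17.hot = true  [B₁.mk == true]
38. n17.tag = 27  [27]
39. n17.fin = false  [b.lim > 17]
40. n26.key = 1  [terminal]
41. n16.lab = 30  [A.hot + 14]
42. n0.hot = false  [e.fin == false]
43. n0.tag = -6  [A.lab * -1 + 24]
44. n0.fin = true  [S₁.fin == true]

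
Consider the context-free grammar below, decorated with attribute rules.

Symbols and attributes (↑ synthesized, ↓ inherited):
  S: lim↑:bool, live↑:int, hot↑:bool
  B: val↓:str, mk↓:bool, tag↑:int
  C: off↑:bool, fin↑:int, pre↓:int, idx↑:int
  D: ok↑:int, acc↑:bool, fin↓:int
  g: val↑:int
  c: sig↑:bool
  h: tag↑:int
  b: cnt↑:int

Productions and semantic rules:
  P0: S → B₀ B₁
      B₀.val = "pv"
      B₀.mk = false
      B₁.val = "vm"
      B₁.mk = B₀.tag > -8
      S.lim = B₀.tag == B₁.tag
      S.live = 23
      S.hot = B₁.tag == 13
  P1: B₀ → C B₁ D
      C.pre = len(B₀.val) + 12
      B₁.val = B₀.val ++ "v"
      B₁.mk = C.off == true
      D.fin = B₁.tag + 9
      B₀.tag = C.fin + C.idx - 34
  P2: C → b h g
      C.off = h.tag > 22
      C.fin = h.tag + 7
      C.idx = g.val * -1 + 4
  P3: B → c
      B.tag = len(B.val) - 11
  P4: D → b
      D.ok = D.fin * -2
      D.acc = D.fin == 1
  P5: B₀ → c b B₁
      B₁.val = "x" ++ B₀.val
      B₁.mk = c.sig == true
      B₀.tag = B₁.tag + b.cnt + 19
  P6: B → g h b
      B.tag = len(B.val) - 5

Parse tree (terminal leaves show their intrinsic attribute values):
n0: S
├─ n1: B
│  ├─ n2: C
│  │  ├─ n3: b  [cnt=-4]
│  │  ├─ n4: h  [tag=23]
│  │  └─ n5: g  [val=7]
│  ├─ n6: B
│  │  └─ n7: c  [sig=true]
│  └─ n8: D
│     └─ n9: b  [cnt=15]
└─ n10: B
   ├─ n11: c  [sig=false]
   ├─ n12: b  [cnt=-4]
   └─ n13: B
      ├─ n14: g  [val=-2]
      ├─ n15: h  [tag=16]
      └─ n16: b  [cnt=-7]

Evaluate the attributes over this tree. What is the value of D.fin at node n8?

1

1. n1.val = "pv"  ["pv"]
2. n1.mk = false  [false]
3. n2.pre = 14  [len(B₀.val) + 12]
4. n3.cnt = -4  [terminal]
5. n4.tag = 23  [terminal]
6. n5.val = 7  [terminal]
7. n2.off = true  [h.tag > 22]
8. n2.fin = 30  [h.tag + 7]
9. n2.idx = -3  [g.val * -1 + 4]
10. n6.val = "pvv"  [B₀.val ++ "v"]
11. n6.mk = true  [C.off == true]
12. n7.sig = true  [terminal]
13. n6.tag = -8  [len(B.val) - 11]
14. n8.fin = 1  [B₁.tag + 9]
15. n9.cnt = 15  [terminal]
16. n8.ok = -2  [D.fin * -2]
17. n8.acc = true  [D.fin == 1]
18. n1.tag = -7  [C.fin + C.idx - 34]
19. n10.val = "vm"  ["vm"]
20. n10.mk = true  [B₀.tag > -8]
21. n11.sig = false  [terminal]
22. n12.cnt = -4  [terminal]
23. n13.val = "xvm"  ["x" ++ B₀.val]
24. n13.mk = false  [c.sig == true]
25. n14.val = -2  [terminal]
26. n15.tag = 16  [terminal]
27. n16.cnt = -7  [terminal]
28. n13.tag = -2  [len(B.val) - 5]
29. n10.tag = 13  [B₁.tag + b.cnt + 19]
30. n0.lim = false  [B₀.tag == B₁.tag]
31. n0.live = 23  [23]
32. n0.hot = true  [B₁.tag == 13]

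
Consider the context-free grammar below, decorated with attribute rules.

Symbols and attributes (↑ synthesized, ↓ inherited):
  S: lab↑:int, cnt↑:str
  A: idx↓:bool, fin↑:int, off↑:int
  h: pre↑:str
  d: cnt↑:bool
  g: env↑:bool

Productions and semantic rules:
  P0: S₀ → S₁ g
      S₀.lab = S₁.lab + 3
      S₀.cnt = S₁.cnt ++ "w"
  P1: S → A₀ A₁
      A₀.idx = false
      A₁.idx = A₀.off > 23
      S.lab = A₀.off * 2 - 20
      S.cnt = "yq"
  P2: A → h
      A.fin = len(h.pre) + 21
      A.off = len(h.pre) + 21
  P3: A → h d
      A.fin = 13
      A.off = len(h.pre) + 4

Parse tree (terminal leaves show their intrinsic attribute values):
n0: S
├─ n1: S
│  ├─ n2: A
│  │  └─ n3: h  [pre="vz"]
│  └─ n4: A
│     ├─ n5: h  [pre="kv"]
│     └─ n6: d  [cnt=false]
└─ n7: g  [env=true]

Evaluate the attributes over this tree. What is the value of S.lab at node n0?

1. n2.idx = false  [false]
2. n3.pre = "vz"  [terminal]
3. n2.fin = 23  [len(h.pre) + 21]
4. n2.off = 23  [len(h.pre) + 21]
5. n4.idx = false  [A₀.off > 23]
6. n5.pre = "kv"  [terminal]
7. n6.cnt = false  [terminal]
8. n4.fin = 13  [13]
9. n4.off = 6  [len(h.pre) + 4]
10. n1.lab = 26  [A₀.off * 2 - 20]
11. n1.cnt = "yq"  ["yq"]
12. n7.env = true  [terminal]
13. n0.lab = 29  [S₁.lab + 3]
14. n0.cnt = "yqw"  [S₁.cnt ++ "w"]

29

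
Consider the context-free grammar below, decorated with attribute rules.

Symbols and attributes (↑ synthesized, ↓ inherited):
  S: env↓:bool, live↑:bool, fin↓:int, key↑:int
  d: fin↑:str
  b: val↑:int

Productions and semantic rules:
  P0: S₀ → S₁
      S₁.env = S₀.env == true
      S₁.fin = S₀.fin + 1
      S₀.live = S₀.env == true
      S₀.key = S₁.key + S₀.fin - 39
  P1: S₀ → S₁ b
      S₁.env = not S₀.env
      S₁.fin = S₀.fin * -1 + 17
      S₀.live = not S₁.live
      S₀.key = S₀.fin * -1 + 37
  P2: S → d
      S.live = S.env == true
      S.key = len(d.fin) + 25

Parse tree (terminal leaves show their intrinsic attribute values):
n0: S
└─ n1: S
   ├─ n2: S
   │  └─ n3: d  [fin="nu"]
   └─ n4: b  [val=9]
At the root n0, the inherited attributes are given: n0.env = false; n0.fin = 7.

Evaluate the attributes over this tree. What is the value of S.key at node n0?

1. n0.env = false  [given at root]
2. n0.fin = 7  [given at root]
3. n1.env = false  [S₀.env == true]
4. n1.fin = 8  [S₀.fin + 1]
5. n2.env = true  [not S₀.env]
6. n2.fin = 9  [S₀.fin * -1 + 17]
7. n3.fin = "nu"  [terminal]
8. n2.live = true  [S.env == true]
9. n2.key = 27  [len(d.fin) + 25]
10. n4.val = 9  [terminal]
11. n1.live = false  [not S₁.live]
12. n1.key = 29  [S₀.fin * -1 + 37]
13. n0.live = false  [S₀.env == true]
14. n0.key = -3  [S₁.key + S₀.fin - 39]

-3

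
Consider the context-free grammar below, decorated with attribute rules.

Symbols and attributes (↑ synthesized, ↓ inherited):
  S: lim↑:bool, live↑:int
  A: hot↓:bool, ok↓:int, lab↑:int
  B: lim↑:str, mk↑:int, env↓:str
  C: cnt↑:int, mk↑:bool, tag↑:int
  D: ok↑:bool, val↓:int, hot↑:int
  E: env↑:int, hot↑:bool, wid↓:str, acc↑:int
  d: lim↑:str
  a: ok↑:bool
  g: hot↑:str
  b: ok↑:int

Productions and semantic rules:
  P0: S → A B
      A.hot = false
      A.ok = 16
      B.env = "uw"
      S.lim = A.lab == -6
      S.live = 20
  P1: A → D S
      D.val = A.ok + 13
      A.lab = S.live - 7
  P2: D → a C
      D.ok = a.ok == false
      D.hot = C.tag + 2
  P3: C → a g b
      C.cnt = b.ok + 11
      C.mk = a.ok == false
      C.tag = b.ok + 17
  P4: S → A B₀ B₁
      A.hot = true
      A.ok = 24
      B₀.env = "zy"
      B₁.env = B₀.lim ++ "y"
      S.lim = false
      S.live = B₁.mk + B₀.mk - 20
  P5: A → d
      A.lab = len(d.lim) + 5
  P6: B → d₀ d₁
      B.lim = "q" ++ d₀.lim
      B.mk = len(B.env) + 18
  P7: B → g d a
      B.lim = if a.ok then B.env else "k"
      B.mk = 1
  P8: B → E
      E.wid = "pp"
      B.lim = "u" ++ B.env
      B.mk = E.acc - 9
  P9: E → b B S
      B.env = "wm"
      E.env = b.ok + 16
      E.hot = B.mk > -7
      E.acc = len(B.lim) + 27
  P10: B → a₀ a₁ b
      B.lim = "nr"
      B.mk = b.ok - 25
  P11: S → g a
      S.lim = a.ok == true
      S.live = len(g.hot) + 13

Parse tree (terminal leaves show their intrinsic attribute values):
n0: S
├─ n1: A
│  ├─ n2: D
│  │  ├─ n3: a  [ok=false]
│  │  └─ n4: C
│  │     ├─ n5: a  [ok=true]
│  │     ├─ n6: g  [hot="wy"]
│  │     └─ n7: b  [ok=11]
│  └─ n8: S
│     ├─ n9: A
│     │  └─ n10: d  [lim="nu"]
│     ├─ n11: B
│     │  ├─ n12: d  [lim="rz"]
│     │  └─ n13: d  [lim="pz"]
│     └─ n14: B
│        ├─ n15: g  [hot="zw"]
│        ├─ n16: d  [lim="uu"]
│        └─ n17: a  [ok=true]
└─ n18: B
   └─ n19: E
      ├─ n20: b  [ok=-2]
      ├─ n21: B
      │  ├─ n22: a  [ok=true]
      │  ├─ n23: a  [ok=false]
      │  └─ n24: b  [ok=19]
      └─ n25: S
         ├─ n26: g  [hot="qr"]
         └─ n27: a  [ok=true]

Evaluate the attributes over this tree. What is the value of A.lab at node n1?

1. n1.hot = false  [false]
2. n1.ok = 16  [16]
3. n2.val = 29  [A.ok + 13]
4. n3.ok = false  [terminal]
5. n5.ok = true  [terminal]
6. n6.hot = "wy"  [terminal]
7. n7.ok = 11  [terminal]
8. n4.cnt = 22  [b.ok + 11]
9. n4.mk = false  [a.ok == false]
10. n4.tag = 28  [b.ok + 17]
11. n2.ok = true  [a.ok == false]
12. n2.hot = 30  [C.tag + 2]
13. n9.hot = true  [true]
14. n9.ok = 24  [24]
15. n10.lim = "nu"  [terminal]
16. n9.lab = 7  [len(d.lim) + 5]
17. n11.env = "zy"  ["zy"]
18. n12.lim = "rz"  [terminal]
19. n13.lim = "pz"  [terminal]
20. n11.lim = "qrz"  ["q" ++ d₀.lim]
21. n11.mk = 20  [len(B.env) + 18]
22. n14.env = "qrzy"  [B₀.lim ++ "y"]
23. n15.hot = "zw"  [terminal]
24. n16.lim = "uu"  [terminal]
25. n17.ok = true  [terminal]
26. n14.lim = "qrzy"  [if a.ok then B.env else "k"]
27. n14.mk = 1  [1]
28. n8.lim = false  [false]
29. n8.live = 1  [B₁.mk + B₀.mk - 20]
30. n1.lab = -6  [S.live - 7]
31. n18.env = "uw"  ["uw"]
32. n19.wid = "pp"  ["pp"]
33. n20.ok = -2  [terminal]
34. n21.env = "wm"  ["wm"]
35. n22.ok = true  [terminal]
36. n23.ok = false  [terminal]
37. n24.ok = 19  [terminal]
38. n21.lim = "nr"  ["nr"]
39. n21.mk = -6  [b.ok - 25]
40. n26.hot = "qr"  [terminal]
41. n27.ok = true  [terminal]
42. n25.lim = true  [a.ok == true]
43. n25.live = 15  [len(g.hot) + 13]
44. n19.env = 14  [b.ok + 16]
45. n19.hot = true  [B.mk > -7]
46. n19.acc = 29  [len(B.lim) + 27]
47. n18.lim = "uuw"  ["u" ++ B.env]
48. n18.mk = 20  [E.acc - 9]
49. n0.lim = true  [A.lab == -6]
50. n0.live = 20  [20]

-6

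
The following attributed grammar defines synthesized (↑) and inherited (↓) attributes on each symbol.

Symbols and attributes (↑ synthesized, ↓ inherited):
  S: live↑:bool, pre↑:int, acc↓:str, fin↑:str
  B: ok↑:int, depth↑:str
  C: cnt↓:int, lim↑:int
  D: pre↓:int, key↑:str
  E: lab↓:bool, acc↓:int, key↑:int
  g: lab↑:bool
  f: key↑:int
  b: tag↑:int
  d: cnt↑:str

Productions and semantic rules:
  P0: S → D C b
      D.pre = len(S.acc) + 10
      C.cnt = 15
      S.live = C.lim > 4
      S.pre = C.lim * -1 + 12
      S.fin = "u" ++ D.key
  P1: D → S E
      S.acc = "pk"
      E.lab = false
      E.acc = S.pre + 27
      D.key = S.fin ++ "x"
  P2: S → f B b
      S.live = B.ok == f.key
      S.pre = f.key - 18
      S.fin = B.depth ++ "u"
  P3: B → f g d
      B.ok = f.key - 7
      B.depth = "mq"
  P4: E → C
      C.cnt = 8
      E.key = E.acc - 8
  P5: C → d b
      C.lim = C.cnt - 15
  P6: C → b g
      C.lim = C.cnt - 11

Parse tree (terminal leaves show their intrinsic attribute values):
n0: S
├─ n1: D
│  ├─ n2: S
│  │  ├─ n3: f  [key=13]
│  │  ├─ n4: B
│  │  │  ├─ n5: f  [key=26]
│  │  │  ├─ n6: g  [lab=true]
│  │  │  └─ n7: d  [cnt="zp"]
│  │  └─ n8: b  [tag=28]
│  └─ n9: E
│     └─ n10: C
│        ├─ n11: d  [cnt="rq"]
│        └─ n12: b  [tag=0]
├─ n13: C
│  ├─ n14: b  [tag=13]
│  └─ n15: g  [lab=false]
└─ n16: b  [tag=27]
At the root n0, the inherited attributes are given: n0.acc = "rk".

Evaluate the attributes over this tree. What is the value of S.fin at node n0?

1. n0.acc = "rk"  [given at root]
2. n1.pre = 12  [len(S.acc) + 10]
3. n2.acc = "pk"  ["pk"]
4. n3.key = 13  [terminal]
5. n5.key = 26  [terminal]
6. n6.lab = true  [terminal]
7. n7.cnt = "zp"  [terminal]
8. n4.ok = 19  [f.key - 7]
9. n4.depth = "mq"  ["mq"]
10. n8.tag = 28  [terminal]
11. n2.live = false  [B.ok == f.key]
12. n2.pre = -5  [f.key - 18]
13. n2.fin = "mqu"  [B.depth ++ "u"]
14. n9.lab = false  [false]
15. n9.acc = 22  [S.pre + 27]
16. n10.cnt = 8  [8]
17. n11.cnt = "rq"  [terminal]
18. n12.tag = 0  [terminal]
19. n10.lim = -7  [C.cnt - 15]
20. n9.key = 14  [E.acc - 8]
21. n1.key = "mqux"  [S.fin ++ "x"]
22. n13.cnt = 15  [15]
23. n14.tag = 13  [terminal]
24. n15.lab = false  [terminal]
25. n13.lim = 4  [C.cnt - 11]
26. n16.tag = 27  [terminal]
27. n0.live = false  [C.lim > 4]
28. n0.pre = 8  [C.lim * -1 + 12]
29. n0.fin = "umqux"  ["u" ++ D.key]

"umqux"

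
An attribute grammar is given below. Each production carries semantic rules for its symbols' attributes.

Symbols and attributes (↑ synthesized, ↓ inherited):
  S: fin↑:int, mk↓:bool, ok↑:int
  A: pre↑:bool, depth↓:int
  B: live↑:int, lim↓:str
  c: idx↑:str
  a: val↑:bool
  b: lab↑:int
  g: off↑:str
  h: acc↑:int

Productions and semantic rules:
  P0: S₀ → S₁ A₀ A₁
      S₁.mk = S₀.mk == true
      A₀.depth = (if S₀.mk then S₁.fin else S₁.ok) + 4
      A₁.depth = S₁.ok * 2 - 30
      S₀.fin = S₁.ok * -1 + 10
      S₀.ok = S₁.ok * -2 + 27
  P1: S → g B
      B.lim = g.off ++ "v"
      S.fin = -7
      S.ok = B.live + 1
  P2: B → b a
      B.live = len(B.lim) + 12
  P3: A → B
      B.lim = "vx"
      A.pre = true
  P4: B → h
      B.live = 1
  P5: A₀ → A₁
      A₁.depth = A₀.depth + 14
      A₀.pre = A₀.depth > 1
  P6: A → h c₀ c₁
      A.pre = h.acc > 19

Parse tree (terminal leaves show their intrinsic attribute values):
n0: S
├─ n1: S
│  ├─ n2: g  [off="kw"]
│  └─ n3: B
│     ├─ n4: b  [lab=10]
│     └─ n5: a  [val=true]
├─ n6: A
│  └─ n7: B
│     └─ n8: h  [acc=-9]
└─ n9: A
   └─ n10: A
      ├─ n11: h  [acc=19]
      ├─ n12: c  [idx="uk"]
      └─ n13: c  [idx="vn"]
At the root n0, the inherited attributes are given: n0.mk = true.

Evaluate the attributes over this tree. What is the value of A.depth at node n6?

-3

1. n0.mk = true  [given at root]
2. n1.mk = true  [S₀.mk == true]
3. n2.off = "kw"  [terminal]
4. n3.lim = "kwv"  [g.off ++ "v"]
5. n4.lab = 10  [terminal]
6. n5.val = true  [terminal]
7. n3.live = 15  [len(B.lim) + 12]
8. n1.fin = -7  [-7]
9. n1.ok = 16  [B.live + 1]
10. n6.depth = -3  [(if S₀.mk then S₁.fin else S₁.ok) + 4]
11. n7.lim = "vx"  ["vx"]
12. n8.acc = -9  [terminal]
13. n7.live = 1  [1]
14. n6.pre = true  [true]
15. n9.depth = 2  [S₁.ok * 2 - 30]
16. n10.depth = 16  [A₀.depth + 14]
17. n11.acc = 19  [terminal]
18. n12.idx = "uk"  [terminal]
19. n13.idx = "vn"  [terminal]
20. n10.pre = false  [h.acc > 19]
21. n9.pre = true  [A₀.depth > 1]
22. n0.fin = -6  [S₁.ok * -1 + 10]
23. n0.ok = -5  [S₁.ok * -2 + 27]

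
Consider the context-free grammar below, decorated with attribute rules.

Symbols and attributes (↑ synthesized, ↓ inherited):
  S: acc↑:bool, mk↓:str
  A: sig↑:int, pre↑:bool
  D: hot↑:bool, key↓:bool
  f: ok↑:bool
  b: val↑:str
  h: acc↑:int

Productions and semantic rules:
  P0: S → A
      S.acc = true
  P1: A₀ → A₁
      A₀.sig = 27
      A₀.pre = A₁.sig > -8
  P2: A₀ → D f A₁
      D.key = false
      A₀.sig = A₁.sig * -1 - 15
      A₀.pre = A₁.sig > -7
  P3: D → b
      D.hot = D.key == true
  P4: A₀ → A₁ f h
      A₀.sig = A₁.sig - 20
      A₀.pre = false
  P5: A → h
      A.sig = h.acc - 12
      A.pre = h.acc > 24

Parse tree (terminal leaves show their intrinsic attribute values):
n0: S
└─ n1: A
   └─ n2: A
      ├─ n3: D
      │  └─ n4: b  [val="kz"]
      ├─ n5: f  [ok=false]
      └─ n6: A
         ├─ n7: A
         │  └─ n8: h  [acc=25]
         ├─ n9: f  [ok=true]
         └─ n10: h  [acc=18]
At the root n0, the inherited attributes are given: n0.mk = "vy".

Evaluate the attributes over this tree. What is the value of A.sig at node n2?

-8

1. n0.mk = "vy"  [given at root]
2. n3.key = false  [false]
3. n4.val = "kz"  [terminal]
4. n3.hot = false  [D.key == true]
5. n5.ok = false  [terminal]
6. n8.acc = 25  [terminal]
7. n7.sig = 13  [h.acc - 12]
8. n7.pre = true  [h.acc > 24]
9. n9.ok = true  [terminal]
10. n10.acc = 18  [terminal]
11. n6.sig = -7  [A₁.sig - 20]
12. n6.pre = false  [false]
13. n2.sig = -8  [A₁.sig * -1 - 15]
14. n2.pre = false  [A₁.sig > -7]
15. n1.sig = 27  [27]
16. n1.pre = false  [A₁.sig > -8]
17. n0.acc = true  [true]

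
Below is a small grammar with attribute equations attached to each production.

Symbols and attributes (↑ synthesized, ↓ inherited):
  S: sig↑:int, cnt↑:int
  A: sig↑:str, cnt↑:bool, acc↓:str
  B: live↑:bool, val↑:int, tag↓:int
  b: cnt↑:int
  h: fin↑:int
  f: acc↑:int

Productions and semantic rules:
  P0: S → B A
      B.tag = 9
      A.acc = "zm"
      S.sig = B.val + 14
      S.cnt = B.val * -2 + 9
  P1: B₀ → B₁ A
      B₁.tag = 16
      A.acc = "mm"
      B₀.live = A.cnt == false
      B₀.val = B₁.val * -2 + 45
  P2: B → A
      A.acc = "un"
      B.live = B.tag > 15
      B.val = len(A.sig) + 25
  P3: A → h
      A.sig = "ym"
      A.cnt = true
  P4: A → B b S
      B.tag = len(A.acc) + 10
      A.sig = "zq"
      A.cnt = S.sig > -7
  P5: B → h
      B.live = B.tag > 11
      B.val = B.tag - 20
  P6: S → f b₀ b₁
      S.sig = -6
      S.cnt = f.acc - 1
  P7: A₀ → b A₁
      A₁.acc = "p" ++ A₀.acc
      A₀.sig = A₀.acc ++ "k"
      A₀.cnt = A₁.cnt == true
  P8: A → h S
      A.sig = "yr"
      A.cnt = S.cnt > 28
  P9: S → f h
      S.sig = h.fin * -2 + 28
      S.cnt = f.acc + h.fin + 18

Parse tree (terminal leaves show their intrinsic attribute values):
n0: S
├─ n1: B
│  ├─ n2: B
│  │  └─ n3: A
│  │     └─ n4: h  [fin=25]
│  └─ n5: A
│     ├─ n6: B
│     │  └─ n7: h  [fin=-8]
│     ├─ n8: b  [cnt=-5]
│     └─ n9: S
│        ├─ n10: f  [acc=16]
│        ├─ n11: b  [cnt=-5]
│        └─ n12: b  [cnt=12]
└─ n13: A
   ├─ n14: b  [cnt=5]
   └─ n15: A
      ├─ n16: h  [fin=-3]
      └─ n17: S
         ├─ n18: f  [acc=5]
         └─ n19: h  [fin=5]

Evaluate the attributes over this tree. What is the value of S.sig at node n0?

1. n1.tag = 9  [9]
2. n2.tag = 16  [16]
3. n3.acc = "un"  ["un"]
4. n4.fin = 25  [terminal]
5. n3.sig = "ym"  ["ym"]
6. n3.cnt = true  [true]
7. n2.live = true  [B.tag > 15]
8. n2.val = 27  [len(A.sig) + 25]
9. n5.acc = "mm"  ["mm"]
10. n6.tag = 12  [len(A.acc) + 10]
11. n7.fin = -8  [terminal]
12. n6.live = true  [B.tag > 11]
13. n6.val = -8  [B.tag - 20]
14. n8.cnt = -5  [terminal]
15. n10.acc = 16  [terminal]
16. n11.cnt = -5  [terminal]
17. n12.cnt = 12  [terminal]
18. n9.sig = -6  [-6]
19. n9.cnt = 15  [f.acc - 1]
20. n5.sig = "zq"  ["zq"]
21. n5.cnt = true  [S.sig > -7]
22. n1.live = false  [A.cnt == false]
23. n1.val = -9  [B₁.val * -2 + 45]
24. n13.acc = "zm"  ["zm"]
25. n14.cnt = 5  [terminal]
26. n15.acc = "pzm"  ["p" ++ A₀.acc]
27. n16.fin = -3  [terminal]
28. n18.acc = 5  [terminal]
29. n19.fin = 5  [terminal]
30. n17.sig = 18  [h.fin * -2 + 28]
31. n17.cnt = 28  [f.acc + h.fin + 18]
32. n15.sig = "yr"  ["yr"]
33. n15.cnt = false  [S.cnt > 28]
34. n13.sig = "zmk"  [A₀.acc ++ "k"]
35. n13.cnt = false  [A₁.cnt == true]
36. n0.sig = 5  [B.val + 14]
37. n0.cnt = 27  [B.val * -2 + 9]

5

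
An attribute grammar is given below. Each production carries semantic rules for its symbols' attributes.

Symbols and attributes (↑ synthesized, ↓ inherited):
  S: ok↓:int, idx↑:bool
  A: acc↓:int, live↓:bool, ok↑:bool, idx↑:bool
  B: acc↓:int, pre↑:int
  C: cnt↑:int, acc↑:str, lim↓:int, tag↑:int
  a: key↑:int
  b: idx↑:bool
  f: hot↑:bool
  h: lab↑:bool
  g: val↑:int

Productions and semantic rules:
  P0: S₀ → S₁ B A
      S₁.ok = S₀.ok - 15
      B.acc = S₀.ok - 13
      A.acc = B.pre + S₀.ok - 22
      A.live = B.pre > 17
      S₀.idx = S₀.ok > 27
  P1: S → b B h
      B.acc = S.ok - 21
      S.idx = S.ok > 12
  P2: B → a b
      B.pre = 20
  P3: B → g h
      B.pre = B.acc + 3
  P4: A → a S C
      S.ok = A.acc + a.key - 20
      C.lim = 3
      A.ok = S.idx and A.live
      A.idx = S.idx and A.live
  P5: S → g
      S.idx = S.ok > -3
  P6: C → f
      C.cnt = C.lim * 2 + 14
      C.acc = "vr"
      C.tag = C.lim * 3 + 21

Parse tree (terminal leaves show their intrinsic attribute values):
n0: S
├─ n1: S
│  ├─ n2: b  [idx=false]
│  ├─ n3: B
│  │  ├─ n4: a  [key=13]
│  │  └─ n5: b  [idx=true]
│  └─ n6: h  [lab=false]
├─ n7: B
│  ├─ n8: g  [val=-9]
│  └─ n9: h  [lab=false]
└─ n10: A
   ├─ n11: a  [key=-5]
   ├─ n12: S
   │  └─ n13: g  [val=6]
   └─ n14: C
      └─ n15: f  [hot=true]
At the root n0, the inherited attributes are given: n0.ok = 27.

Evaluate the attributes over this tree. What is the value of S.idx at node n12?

1. n0.ok = 27  [given at root]
2. n1.ok = 12  [S₀.ok - 15]
3. n2.idx = false  [terminal]
4. n3.acc = -9  [S.ok - 21]
5. n4.key = 13  [terminal]
6. n5.idx = true  [terminal]
7. n3.pre = 20  [20]
8. n6.lab = false  [terminal]
9. n1.idx = false  [S.ok > 12]
10. n7.acc = 14  [S₀.ok - 13]
11. n8.val = -9  [terminal]
12. n9.lab = false  [terminal]
13. n7.pre = 17  [B.acc + 3]
14. n10.acc = 22  [B.pre + S₀.ok - 22]
15. n10.live = false  [B.pre > 17]
16. n11.key = -5  [terminal]
17. n12.ok = -3  [A.acc + a.key - 20]
18. n13.val = 6  [terminal]
19. n12.idx = false  [S.ok > -3]
20. n14.lim = 3  [3]
21. n15.hot = true  [terminal]
22. n14.cnt = 20  [C.lim * 2 + 14]
23. n14.acc = "vr"  ["vr"]
24. n14.tag = 30  [C.lim * 3 + 21]
25. n10.ok = false  [S.idx and A.live]
26. n10.idx = false  [S.idx and A.live]
27. n0.idx = false  [S₀.ok > 27]

false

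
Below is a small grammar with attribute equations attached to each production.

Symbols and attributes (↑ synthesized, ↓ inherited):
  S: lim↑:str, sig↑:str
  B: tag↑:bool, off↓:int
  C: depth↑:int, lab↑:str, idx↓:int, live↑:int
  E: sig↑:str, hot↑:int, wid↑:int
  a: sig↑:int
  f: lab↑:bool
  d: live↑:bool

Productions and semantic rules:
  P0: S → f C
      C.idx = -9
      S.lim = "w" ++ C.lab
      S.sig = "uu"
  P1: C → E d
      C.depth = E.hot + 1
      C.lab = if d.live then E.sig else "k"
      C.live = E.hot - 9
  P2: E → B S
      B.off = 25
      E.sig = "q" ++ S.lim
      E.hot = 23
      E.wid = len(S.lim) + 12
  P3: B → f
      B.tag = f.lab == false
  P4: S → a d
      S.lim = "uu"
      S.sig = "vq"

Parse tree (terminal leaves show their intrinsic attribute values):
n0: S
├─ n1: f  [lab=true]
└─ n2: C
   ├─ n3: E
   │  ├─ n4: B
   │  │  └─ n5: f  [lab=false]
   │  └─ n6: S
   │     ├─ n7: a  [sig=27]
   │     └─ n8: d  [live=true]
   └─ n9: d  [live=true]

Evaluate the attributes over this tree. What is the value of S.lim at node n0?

1. n1.lab = true  [terminal]
2. n2.idx = -9  [-9]
3. n4.off = 25  [25]
4. n5.lab = false  [terminal]
5. n4.tag = true  [f.lab == false]
6. n7.sig = 27  [terminal]
7. n8.live = true  [terminal]
8. n6.lim = "uu"  ["uu"]
9. n6.sig = "vq"  ["vq"]
10. n3.sig = "quu"  ["q" ++ S.lim]
11. n3.hot = 23  [23]
12. n3.wid = 14  [len(S.lim) + 12]
13. n9.live = true  [terminal]
14. n2.depth = 24  [E.hot + 1]
15. n2.lab = "quu"  [if d.live then E.sig else "k"]
16. n2.live = 14  [E.hot - 9]
17. n0.lim = "wquu"  ["w" ++ C.lab]
18. n0.sig = "uu"  ["uu"]

"wquu"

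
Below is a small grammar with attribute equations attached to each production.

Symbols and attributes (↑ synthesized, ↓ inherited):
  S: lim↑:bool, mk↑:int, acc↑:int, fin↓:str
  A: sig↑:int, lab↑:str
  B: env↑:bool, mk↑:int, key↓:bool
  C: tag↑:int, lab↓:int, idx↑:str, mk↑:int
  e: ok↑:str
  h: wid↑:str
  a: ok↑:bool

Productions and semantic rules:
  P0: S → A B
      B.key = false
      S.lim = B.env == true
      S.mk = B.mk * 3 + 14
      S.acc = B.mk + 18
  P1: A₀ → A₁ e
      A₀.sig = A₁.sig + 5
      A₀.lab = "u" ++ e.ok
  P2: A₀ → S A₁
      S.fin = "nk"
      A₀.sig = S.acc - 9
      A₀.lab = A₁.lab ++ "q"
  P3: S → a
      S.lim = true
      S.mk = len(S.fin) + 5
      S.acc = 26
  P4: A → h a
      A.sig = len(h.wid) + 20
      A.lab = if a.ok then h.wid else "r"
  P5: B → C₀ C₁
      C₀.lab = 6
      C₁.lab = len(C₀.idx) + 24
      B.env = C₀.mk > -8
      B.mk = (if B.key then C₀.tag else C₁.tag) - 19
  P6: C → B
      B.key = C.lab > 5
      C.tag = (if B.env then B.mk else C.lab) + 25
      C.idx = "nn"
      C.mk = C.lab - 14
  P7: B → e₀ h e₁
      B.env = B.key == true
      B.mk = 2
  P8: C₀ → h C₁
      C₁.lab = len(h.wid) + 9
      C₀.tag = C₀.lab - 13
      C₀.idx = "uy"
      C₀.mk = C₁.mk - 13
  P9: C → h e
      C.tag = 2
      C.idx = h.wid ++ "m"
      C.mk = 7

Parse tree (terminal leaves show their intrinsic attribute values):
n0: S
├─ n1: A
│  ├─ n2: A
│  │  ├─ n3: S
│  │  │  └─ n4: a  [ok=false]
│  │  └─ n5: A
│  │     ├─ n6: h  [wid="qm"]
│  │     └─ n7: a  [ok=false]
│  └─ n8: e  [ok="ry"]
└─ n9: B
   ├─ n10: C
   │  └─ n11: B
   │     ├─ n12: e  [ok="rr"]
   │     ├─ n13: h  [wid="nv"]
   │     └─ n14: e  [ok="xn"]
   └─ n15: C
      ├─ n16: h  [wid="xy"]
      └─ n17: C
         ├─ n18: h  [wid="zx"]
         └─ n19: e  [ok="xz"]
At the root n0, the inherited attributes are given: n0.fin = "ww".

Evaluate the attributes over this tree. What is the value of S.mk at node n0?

-4

1. n0.fin = "ww"  [given at root]
2. n3.fin = "nk"  ["nk"]
3. n4.ok = false  [terminal]
4. n3.lim = true  [true]
5. n3.mk = 7  [len(S.fin) + 5]
6. n3.acc = 26  [26]
7. n6.wid = "qm"  [terminal]
8. n7.ok = false  [terminal]
9. n5.sig = 22  [len(h.wid) + 20]
10. n5.lab = "r"  [if a.ok then h.wid else "r"]
11. n2.sig = 17  [S.acc - 9]
12. n2.lab = "rq"  [A₁.lab ++ "q"]
13. n8.ok = "ry"  [terminal]
14. n1.sig = 22  [A₁.sig + 5]
15. n1.lab = "ury"  ["u" ++ e.ok]
16. n9.key = false  [false]
17. n10.lab = 6  [6]
18. n11.key = true  [C.lab > 5]
19. n12.ok = "rr"  [terminal]
20. n13.wid = "nv"  [terminal]
21. n14.ok = "xn"  [terminal]
22. n11.env = true  [B.key == true]
23. n11.mk = 2  [2]
24. n10.tag = 27  [(if B.env then B.mk else C.lab) + 25]
25. n10.idx = "nn"  ["nn"]
26. n10.mk = -8  [C.lab - 14]
27. n15.lab = 26  [len(C₀.idx) + 24]
28. n16.wid = "xy"  [terminal]
29. n17.lab = 11  [len(h.wid) + 9]
30. n18.wid = "zx"  [terminal]
31. n19.ok = "xz"  [terminal]
32. n17.tag = 2  [2]
33. n17.idx = "zxm"  [h.wid ++ "m"]
34. n17.mk = 7  [7]
35. n15.tag = 13  [C₀.lab - 13]
36. n15.idx = "uy"  ["uy"]
37. n15.mk = -6  [C₁.mk - 13]
38. n9.env = false  [C₀.mk > -8]
39. n9.mk = -6  [(if B.key then C₀.tag else C₁.tag) - 19]
40. n0.lim = false  [B.env == true]
41. n0.mk = -4  [B.mk * 3 + 14]
42. n0.acc = 12  [B.mk + 18]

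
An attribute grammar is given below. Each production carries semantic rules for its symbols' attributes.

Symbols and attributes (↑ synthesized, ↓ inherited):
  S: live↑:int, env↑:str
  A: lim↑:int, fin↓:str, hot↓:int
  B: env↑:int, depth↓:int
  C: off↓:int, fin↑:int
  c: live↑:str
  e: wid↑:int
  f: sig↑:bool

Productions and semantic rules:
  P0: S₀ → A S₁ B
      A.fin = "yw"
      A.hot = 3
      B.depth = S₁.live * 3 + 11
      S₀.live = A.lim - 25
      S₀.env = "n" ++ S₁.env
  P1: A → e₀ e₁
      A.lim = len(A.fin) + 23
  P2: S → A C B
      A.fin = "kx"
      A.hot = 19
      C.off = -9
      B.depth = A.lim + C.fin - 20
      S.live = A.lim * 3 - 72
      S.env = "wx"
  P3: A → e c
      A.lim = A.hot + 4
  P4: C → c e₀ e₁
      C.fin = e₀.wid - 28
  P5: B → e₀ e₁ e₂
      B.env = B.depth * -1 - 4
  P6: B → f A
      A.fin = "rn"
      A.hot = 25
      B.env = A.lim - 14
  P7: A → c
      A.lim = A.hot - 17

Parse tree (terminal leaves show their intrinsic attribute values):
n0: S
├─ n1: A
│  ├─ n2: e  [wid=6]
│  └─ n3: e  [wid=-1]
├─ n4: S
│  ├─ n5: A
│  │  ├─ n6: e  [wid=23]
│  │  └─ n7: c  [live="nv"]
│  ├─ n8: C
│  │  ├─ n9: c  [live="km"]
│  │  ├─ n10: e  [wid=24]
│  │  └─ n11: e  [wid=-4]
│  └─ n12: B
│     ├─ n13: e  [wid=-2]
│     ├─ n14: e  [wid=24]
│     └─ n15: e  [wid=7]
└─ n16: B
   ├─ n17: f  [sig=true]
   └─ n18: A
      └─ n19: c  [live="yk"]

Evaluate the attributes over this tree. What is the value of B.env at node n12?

1. n1.fin = "yw"  ["yw"]
2. n1.hot = 3  [3]
3. n2.wid = 6  [terminal]
4. n3.wid = -1  [terminal]
5. n1.lim = 25  [len(A.fin) + 23]
6. n5.fin = "kx"  ["kx"]
7. n5.hot = 19  [19]
8. n6.wid = 23  [terminal]
9. n7.live = "nv"  [terminal]
10. n5.lim = 23  [A.hot + 4]
11. n8.off = -9  [-9]
12. n9.live = "km"  [terminal]
13. n10.wid = 24  [terminal]
14. n11.wid = -4  [terminal]
15. n8.fin = -4  [e₀.wid - 28]
16. n12.depth = -1  [A.lim + C.fin - 20]
17. n13.wid = -2  [terminal]
18. n14.wid = 24  [terminal]
19. n15.wid = 7  [terminal]
20. n12.env = -3  [B.depth * -1 - 4]
21. n4.live = -3  [A.lim * 3 - 72]
22. n4.env = "wx"  ["wx"]
23. n16.depth = 2  [S₁.live * 3 + 11]
24. n17.sig = true  [terminal]
25. n18.fin = "rn"  ["rn"]
26. n18.hot = 25  [25]
27. n19.live = "yk"  [terminal]
28. n18.lim = 8  [A.hot - 17]
29. n16.env = -6  [A.lim - 14]
30. n0.live = 0  [A.lim - 25]
31. n0.env = "nwx"  ["n" ++ S₁.env]

-3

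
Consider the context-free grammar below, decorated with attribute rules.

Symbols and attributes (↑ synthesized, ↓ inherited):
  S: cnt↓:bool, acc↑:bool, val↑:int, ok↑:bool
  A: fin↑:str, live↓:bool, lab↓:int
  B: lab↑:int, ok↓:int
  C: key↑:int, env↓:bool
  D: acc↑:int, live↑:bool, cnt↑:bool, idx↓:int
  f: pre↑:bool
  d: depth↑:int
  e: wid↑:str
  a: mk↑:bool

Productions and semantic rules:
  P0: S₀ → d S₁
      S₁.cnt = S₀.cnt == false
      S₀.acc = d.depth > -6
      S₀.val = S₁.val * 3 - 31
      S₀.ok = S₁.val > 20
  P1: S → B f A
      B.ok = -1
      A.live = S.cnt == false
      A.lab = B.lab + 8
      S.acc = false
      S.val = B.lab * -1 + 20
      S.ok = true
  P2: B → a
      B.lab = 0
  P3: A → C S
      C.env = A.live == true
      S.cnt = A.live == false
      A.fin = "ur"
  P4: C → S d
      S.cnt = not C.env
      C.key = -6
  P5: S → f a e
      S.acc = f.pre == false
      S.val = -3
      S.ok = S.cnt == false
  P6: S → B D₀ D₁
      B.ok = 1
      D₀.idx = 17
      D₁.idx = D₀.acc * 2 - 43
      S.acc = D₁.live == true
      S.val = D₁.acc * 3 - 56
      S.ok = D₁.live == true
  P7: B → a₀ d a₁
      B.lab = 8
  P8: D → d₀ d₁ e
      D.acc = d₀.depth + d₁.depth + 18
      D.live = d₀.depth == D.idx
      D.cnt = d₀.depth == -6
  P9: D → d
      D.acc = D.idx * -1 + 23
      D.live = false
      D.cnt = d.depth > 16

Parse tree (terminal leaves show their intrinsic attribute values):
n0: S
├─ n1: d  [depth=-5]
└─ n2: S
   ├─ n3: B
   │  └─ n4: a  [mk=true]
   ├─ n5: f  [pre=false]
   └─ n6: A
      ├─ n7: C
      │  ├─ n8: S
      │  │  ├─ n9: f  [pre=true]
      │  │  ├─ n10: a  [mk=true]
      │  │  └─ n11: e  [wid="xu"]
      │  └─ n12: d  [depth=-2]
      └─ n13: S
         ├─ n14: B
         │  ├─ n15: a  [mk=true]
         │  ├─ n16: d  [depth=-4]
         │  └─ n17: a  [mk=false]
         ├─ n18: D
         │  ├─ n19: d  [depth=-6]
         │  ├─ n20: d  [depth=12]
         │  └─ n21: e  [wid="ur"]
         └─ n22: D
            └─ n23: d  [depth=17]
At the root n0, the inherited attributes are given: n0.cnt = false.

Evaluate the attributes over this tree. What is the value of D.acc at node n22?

1. n0.cnt = false  [given at root]
2. n1.depth = -5  [terminal]
3. n2.cnt = true  [S₀.cnt == false]
4. n3.ok = -1  [-1]
5. n4.mk = true  [terminal]
6. n3.lab = 0  [0]
7. n5.pre = false  [terminal]
8. n6.live = false  [S.cnt == false]
9. n6.lab = 8  [B.lab + 8]
10. n7.env = false  [A.live == true]
11. n8.cnt = true  [not C.env]
12. n9.pre = true  [terminal]
13. n10.mk = true  [terminal]
14. n11.wid = "xu"  [terminal]
15. n8.acc = false  [f.pre == false]
16. n8.val = -3  [-3]
17. n8.ok = false  [S.cnt == false]
18. n12.depth = -2  [terminal]
19. n7.key = -6  [-6]
20. n13.cnt = true  [A.live == false]
21. n14.ok = 1  [1]
22. n15.mk = true  [terminal]
23. n16.depth = -4  [terminal]
24. n17.mk = false  [terminal]
25. n14.lab = 8  [8]
26. n18.idx = 17  [17]
27. n19.depth = -6  [terminal]
28. n20.depth = 12  [terminal]
29. n21.wid = "ur"  [terminal]
30. n18.acc = 24  [d₀.depth + d₁.depth + 18]
31. n18.live = false  [d₀.depth == D.idx]
32. n18.cnt = true  [d₀.depth == -6]
33. n22.idx = 5  [D₀.acc * 2 - 43]
34. n23.depth = 17  [terminal]
35. n22.acc = 18  [D.idx * -1 + 23]
36. n22.live = false  [false]
37. n22.cnt = true  [d.depth > 16]
38. n13.acc = false  [D₁.live == true]
39. n13.val = -2  [D₁.acc * 3 - 56]
40. n13.ok = false  [D₁.live == true]
41. n6.fin = "ur"  ["ur"]
42. n2.acc = false  [false]
43. n2.val = 20  [B.lab * -1 + 20]
44. n2.ok = true  [true]
45. n0.acc = true  [d.depth > -6]
46. n0.val = 29  [S₁.val * 3 - 31]
47. n0.ok = false  [S₁.val > 20]

18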